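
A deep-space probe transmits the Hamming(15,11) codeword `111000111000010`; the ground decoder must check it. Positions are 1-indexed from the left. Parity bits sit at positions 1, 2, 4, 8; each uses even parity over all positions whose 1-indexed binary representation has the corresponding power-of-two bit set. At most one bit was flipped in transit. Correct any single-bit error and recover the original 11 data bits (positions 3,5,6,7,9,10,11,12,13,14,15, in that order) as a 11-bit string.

10011000010

s1: b1⊕b3⊕b5⊕b7⊕b9⊕b11⊕b13⊕b15 = 1⊕1⊕0⊕1⊕1⊕0⊕0⊕0 = 0
s2: b2⊕b3⊕b6⊕b7⊕b10⊕b11⊕b14⊕b15 = 1⊕1⊕0⊕1⊕0⊕0⊕1⊕0 = 0
s4: b4⊕b5⊕b6⊕b7⊕b12⊕b13⊕b14⊕b15 = 0⊕0⊕0⊕1⊕0⊕0⊕1⊕0 = 0
s8: b8⊕b9⊕b10⊕b11⊕b12⊕b13⊕b14⊕b15 = 1⊕1⊕0⊕0⊕0⊕0⊕1⊕0 = 1
Syndrome (s8...s1) = 1000 → position 8.
Flip bit 8: corrected codeword = 111000101000010
Data bits at positions 3,5,6,7,9,10,11,12,13,14,15: 10011000010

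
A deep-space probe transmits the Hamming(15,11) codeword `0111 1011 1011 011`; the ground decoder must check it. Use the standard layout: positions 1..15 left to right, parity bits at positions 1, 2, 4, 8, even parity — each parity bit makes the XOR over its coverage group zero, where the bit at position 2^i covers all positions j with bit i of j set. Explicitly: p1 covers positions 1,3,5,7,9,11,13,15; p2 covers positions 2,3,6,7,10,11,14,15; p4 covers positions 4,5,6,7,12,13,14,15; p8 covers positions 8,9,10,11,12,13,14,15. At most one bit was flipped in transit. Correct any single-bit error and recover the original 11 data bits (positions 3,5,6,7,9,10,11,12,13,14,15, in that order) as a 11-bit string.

s1: b1⊕b3⊕b5⊕b7⊕b9⊕b11⊕b13⊕b15 = 0⊕1⊕1⊕1⊕1⊕1⊕0⊕1 = 0
s2: b2⊕b3⊕b6⊕b7⊕b10⊕b11⊕b14⊕b15 = 1⊕1⊕0⊕1⊕0⊕1⊕1⊕1 = 0
s4: b4⊕b5⊕b6⊕b7⊕b12⊕b13⊕b14⊕b15 = 1⊕1⊕0⊕1⊕1⊕0⊕1⊕1 = 0
s8: b8⊕b9⊕b10⊕b11⊕b12⊕b13⊕b14⊕b15 = 1⊕1⊕0⊕1⊕1⊕0⊕1⊕1 = 0
Syndrome (s8...s1) = 0000 → position 0 (no error).
No correction needed.
Data bits at positions 3,5,6,7,9,10,11,12,13,14,15: 11011011011

11011011011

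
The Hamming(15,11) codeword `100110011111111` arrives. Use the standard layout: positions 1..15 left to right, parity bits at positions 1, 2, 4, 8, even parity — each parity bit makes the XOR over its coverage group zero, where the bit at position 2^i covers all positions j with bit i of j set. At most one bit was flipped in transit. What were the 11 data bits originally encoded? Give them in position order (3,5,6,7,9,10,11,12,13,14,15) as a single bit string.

s1: b1⊕b3⊕b5⊕b7⊕b9⊕b11⊕b13⊕b15 = 1⊕0⊕1⊕0⊕1⊕1⊕1⊕1 = 0
s2: b2⊕b3⊕b6⊕b7⊕b10⊕b11⊕b14⊕b15 = 0⊕0⊕0⊕0⊕1⊕1⊕1⊕1 = 0
s4: b4⊕b5⊕b6⊕b7⊕b12⊕b13⊕b14⊕b15 = 1⊕1⊕0⊕0⊕1⊕1⊕1⊕1 = 0
s8: b8⊕b9⊕b10⊕b11⊕b12⊕b13⊕b14⊕b15 = 1⊕1⊕1⊕1⊕1⊕1⊕1⊕1 = 0
Syndrome (s8...s1) = 0000 → position 0 (no error).
No correction needed.
Data bits at positions 3,5,6,7,9,10,11,12,13,14,15: 01001111111

01001111111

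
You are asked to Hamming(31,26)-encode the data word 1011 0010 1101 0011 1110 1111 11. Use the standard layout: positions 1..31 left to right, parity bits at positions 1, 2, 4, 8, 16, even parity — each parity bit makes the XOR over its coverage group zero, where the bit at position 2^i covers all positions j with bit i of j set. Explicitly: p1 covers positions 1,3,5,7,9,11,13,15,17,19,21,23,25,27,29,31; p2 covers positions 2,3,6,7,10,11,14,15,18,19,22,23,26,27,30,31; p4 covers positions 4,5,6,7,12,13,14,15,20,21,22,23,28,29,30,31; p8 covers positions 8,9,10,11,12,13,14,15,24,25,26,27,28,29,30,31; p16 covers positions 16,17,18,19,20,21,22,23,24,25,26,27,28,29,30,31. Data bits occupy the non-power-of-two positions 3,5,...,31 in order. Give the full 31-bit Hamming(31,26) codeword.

Place data bits at non-power-of-two positions: b3=1, b5=0, b6=1, b7=1, b9=0, b10=0, b11=1, b12=0, b13=1, b14=1, b15=0, b17=1, b18=0, b19=0, b20=1, b21=1, b22=1, b23=1, b24=1, b25=0, b26=1, b27=1, b28=1, b29=1, b30=1, b31=1.
p1 = XOR of data positions {3,5,7,9,11,13,15,17,19,21,23,25,27,29,31} = 1⊕0⊕1⊕0⊕1⊕1⊕0⊕1⊕0⊕1⊕1⊕0⊕1⊕1⊕1 = 0
p2 = XOR of data positions {3,6,7,10,11,14,15,18,19,22,23,26,27,30,31} = 1⊕1⊕1⊕0⊕1⊕1⊕0⊕0⊕0⊕1⊕1⊕1⊕1⊕1⊕1 = 1
p4 = XOR of data positions {5,6,7,12,13,14,15,20,21,22,23,28,29,30,31} = 0⊕1⊕1⊕0⊕1⊕1⊕0⊕1⊕1⊕1⊕1⊕1⊕1⊕1⊕1 = 0
p8 = XOR of data positions {9,10,11,12,13,14,15,24,25,26,27,28,29,30,31} = 0⊕0⊕1⊕0⊕1⊕1⊕0⊕1⊕0⊕1⊕1⊕1⊕1⊕1⊕1 = 0
p16 = XOR of data positions {17,18,19,20,21,22,23,24,25,26,27,28,29,30,31} = 1⊕0⊕0⊕1⊕1⊕1⊕1⊕1⊕0⊕1⊕1⊕1⊕1⊕1⊕1 = 0
Codeword b1..b31 = 0110011000101100100111110111111

0110011000101100100111110111111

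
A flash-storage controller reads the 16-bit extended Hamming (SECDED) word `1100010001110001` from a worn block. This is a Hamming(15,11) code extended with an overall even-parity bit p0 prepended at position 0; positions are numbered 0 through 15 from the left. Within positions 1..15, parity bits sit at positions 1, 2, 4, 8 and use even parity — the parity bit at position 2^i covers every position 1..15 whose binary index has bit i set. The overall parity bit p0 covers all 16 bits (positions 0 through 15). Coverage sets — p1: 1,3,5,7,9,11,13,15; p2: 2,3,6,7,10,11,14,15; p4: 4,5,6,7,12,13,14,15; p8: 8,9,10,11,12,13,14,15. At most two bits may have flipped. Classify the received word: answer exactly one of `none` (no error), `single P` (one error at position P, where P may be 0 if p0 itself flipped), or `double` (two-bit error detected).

single 3

s1: b1⊕b3⊕b5⊕b7⊕b9⊕b11⊕b13⊕b15 = 1⊕0⊕1⊕0⊕1⊕1⊕0⊕1 = 1
s2: b2⊕b3⊕b6⊕b7⊕b10⊕b11⊕b14⊕b15 = 0⊕0⊕0⊕0⊕1⊕1⊕0⊕1 = 1
s4: b4⊕b5⊕b6⊕b7⊕b12⊕b13⊕b14⊕b15 = 0⊕1⊕0⊕0⊕0⊕0⊕0⊕1 = 0
s8: b8⊕b9⊕b10⊕b11⊕b12⊕b13⊕b14⊕b15 = 0⊕1⊕1⊕1⊕0⊕0⊕0⊕1 = 0
Syndrome (s8...s1) = 0011 → position 3.
Overall parity (XOR of all 16 bits, including p0): 1⊕1⊕0⊕0⊕0⊕1⊕0⊕0⊕0⊕1⊕1⊕1⊕0⊕0⊕0⊕1 = 1
Overall=1, syndrome position=3 → single-bit error at position 3.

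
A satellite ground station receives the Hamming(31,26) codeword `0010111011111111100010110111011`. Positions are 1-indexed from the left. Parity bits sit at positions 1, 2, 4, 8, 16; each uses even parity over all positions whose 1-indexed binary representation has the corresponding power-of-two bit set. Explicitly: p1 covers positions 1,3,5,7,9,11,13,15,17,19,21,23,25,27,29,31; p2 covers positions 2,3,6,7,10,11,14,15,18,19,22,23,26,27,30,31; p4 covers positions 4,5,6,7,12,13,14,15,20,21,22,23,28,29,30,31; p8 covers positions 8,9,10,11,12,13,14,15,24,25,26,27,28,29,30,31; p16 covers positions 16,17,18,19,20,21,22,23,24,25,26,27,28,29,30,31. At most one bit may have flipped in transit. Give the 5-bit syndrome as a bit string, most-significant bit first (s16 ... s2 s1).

s1: b1⊕b3⊕b5⊕b7⊕b9⊕b11⊕b13⊕b15⊕b17⊕b19⊕b21⊕b23⊕b25⊕b27⊕b29⊕b31 = 0⊕1⊕1⊕1⊕1⊕1⊕1⊕1⊕1⊕0⊕1⊕1⊕0⊕1⊕0⊕1 = 0
s2: b2⊕b3⊕b6⊕b7⊕b10⊕b11⊕b14⊕b15⊕b18⊕b19⊕b22⊕b23⊕b26⊕b27⊕b30⊕b31 = 0⊕1⊕1⊕1⊕1⊕1⊕1⊕1⊕0⊕0⊕0⊕1⊕1⊕1⊕1⊕1 = 0
s4: b4⊕b5⊕b6⊕b7⊕b12⊕b13⊕b14⊕b15⊕b20⊕b21⊕b22⊕b23⊕b28⊕b29⊕b30⊕b31 = 0⊕1⊕1⊕1⊕1⊕1⊕1⊕1⊕0⊕1⊕0⊕1⊕1⊕0⊕1⊕1 = 0
s8: b8⊕b9⊕b10⊕b11⊕b12⊕b13⊕b14⊕b15⊕b24⊕b25⊕b26⊕b27⊕b28⊕b29⊕b30⊕b31 = 0⊕1⊕1⊕1⊕1⊕1⊕1⊕1⊕1⊕0⊕1⊕1⊕1⊕0⊕1⊕1 = 1
s16: b16⊕b17⊕b18⊕b19⊕b20⊕b21⊕b22⊕b23⊕b24⊕b25⊕b26⊕b27⊕b28⊕b29⊕b30⊕b31 = 1⊕1⊕0⊕0⊕0⊕1⊕0⊕1⊕1⊕0⊕1⊕1⊕1⊕0⊕1⊕1 = 0
Syndrome (s16...s1) = 01000 → position 8.

01000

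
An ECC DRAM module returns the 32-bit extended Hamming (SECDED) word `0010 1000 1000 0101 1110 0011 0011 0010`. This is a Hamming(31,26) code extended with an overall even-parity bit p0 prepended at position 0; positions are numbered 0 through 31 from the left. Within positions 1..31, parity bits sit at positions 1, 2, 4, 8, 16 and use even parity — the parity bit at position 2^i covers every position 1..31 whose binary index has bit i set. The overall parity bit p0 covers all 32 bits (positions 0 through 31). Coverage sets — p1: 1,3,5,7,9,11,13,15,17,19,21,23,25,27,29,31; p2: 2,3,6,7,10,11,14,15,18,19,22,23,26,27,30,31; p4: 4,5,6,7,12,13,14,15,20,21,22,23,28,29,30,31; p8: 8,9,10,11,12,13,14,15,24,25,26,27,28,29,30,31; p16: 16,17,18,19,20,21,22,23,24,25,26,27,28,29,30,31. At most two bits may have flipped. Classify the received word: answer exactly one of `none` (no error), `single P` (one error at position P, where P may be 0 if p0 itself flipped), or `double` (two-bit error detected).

s1: b1⊕b3⊕b5⊕b7⊕b9⊕b11⊕b13⊕b15⊕b17⊕b19⊕b21⊕b23⊕b25⊕b27⊕b29⊕b31 = 0⊕0⊕0⊕0⊕0⊕0⊕1⊕1⊕1⊕0⊕0⊕1⊕0⊕1⊕0⊕0 = 1
s2: b2⊕b3⊕b6⊕b7⊕b10⊕b11⊕b14⊕b15⊕b18⊕b19⊕b22⊕b23⊕b26⊕b27⊕b30⊕b31 = 1⊕0⊕0⊕0⊕0⊕0⊕0⊕1⊕1⊕0⊕1⊕1⊕1⊕1⊕1⊕0 = 0
s4: b4⊕b5⊕b6⊕b7⊕b12⊕b13⊕b14⊕b15⊕b20⊕b21⊕b22⊕b23⊕b28⊕b29⊕b30⊕b31 = 1⊕0⊕0⊕0⊕0⊕1⊕0⊕1⊕0⊕0⊕1⊕1⊕0⊕0⊕1⊕0 = 0
s8: b8⊕b9⊕b10⊕b11⊕b12⊕b13⊕b14⊕b15⊕b24⊕b25⊕b26⊕b27⊕b28⊕b29⊕b30⊕b31 = 1⊕0⊕0⊕0⊕0⊕1⊕0⊕1⊕0⊕0⊕1⊕1⊕0⊕0⊕1⊕0 = 0
s16: b16⊕b17⊕b18⊕b19⊕b20⊕b21⊕b22⊕b23⊕b24⊕b25⊕b26⊕b27⊕b28⊕b29⊕b30⊕b31 = 1⊕1⊕1⊕0⊕0⊕0⊕1⊕1⊕0⊕0⊕1⊕1⊕0⊕0⊕1⊕0 = 0
Syndrome (s16...s1) = 00001 → position 1.
Overall parity (XOR of all 32 bits, including p0): 0⊕0⊕1⊕0⊕1⊕0⊕0⊕0⊕1⊕0⊕0⊕0⊕0⊕1⊕0⊕1⊕1⊕1⊕1⊕0⊕0⊕0⊕1⊕1⊕0⊕0⊕1⊕1⊕0⊕0⊕1⊕0 = 1
Overall=1, syndrome position=1 → single-bit error at position 1.

single 1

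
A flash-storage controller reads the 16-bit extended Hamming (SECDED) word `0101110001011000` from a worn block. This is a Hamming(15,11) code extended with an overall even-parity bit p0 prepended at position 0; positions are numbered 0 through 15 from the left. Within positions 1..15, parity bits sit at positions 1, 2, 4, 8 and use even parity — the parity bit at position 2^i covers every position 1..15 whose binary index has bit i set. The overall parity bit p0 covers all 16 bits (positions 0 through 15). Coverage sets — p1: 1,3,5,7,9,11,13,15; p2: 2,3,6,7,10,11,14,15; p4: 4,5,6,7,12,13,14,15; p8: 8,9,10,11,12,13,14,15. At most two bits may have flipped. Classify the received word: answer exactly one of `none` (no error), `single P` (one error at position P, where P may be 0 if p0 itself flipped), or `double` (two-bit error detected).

single 13

s1: b1⊕b3⊕b5⊕b7⊕b9⊕b11⊕b13⊕b15 = 1⊕1⊕1⊕0⊕1⊕1⊕0⊕0 = 1
s2: b2⊕b3⊕b6⊕b7⊕b10⊕b11⊕b14⊕b15 = 0⊕1⊕0⊕0⊕0⊕1⊕0⊕0 = 0
s4: b4⊕b5⊕b6⊕b7⊕b12⊕b13⊕b14⊕b15 = 1⊕1⊕0⊕0⊕1⊕0⊕0⊕0 = 1
s8: b8⊕b9⊕b10⊕b11⊕b12⊕b13⊕b14⊕b15 = 0⊕1⊕0⊕1⊕1⊕0⊕0⊕0 = 1
Syndrome (s8...s1) = 1101 → position 13.
Overall parity (XOR of all 16 bits, including p0): 0⊕1⊕0⊕1⊕1⊕1⊕0⊕0⊕0⊕1⊕0⊕1⊕1⊕0⊕0⊕0 = 1
Overall=1, syndrome position=13 → single-bit error at position 13.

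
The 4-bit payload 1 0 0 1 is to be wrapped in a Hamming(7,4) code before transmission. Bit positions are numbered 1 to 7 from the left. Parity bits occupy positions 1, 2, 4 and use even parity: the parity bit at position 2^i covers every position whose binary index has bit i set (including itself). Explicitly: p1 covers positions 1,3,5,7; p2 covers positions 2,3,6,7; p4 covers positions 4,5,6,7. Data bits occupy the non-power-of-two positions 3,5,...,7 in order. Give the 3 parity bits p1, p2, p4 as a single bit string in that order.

001

Place data bits at non-power-of-two positions: b3=1, b5=0, b6=0, b7=1.
p1 = XOR of data positions {3,5,7} = 1⊕0⊕1 = 0
p2 = XOR of data positions {3,6,7} = 1⊕0⊕1 = 0
p4 = XOR of data positions {5,6,7} = 0⊕0⊕1 = 1
Parity bits p1,p2,p4 = 001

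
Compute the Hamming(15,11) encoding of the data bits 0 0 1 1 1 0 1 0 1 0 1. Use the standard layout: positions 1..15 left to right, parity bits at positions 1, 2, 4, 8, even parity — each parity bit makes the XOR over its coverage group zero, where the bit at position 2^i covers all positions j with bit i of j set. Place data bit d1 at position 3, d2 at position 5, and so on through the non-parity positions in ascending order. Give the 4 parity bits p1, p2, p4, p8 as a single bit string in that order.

1000

Place data bits at non-power-of-two positions: b3=0, b5=0, b6=1, b7=1, b9=1, b10=0, b11=1, b12=0, b13=1, b14=0, b15=1.
p1 = XOR of data positions {3,5,7,9,11,13,15} = 0⊕0⊕1⊕1⊕1⊕1⊕1 = 1
p2 = XOR of data positions {3,6,7,10,11,14,15} = 0⊕1⊕1⊕0⊕1⊕0⊕1 = 0
p4 = XOR of data positions {5,6,7,12,13,14,15} = 0⊕1⊕1⊕0⊕1⊕0⊕1 = 0
p8 = XOR of data positions {9,10,11,12,13,14,15} = 1⊕0⊕1⊕0⊕1⊕0⊕1 = 0
Parity bits p1,p2,p4,p8 = 1000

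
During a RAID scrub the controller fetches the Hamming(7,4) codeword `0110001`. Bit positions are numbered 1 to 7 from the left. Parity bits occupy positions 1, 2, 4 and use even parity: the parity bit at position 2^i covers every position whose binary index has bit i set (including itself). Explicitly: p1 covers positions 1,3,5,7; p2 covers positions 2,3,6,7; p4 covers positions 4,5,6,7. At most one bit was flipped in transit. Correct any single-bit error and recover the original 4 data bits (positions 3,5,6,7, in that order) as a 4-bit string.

s1: b1⊕b3⊕b5⊕b7 = 0⊕1⊕0⊕1 = 0
s2: b2⊕b3⊕b6⊕b7 = 1⊕1⊕0⊕1 = 1
s4: b4⊕b5⊕b6⊕b7 = 0⊕0⊕0⊕1 = 1
Syndrome (s4...s1) = 110 → position 6.
Flip bit 6: corrected codeword = 0110011
Data bits at positions 3,5,6,7: 1011

1011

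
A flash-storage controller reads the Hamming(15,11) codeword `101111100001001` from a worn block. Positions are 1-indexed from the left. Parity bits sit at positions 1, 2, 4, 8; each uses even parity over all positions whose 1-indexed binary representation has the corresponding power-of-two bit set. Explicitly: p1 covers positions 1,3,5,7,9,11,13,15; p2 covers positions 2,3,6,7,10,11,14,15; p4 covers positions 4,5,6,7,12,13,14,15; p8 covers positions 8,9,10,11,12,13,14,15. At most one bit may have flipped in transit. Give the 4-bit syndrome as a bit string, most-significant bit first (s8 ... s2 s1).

s1: b1⊕b3⊕b5⊕b7⊕b9⊕b11⊕b13⊕b15 = 1⊕1⊕1⊕1⊕0⊕0⊕0⊕1 = 1
s2: b2⊕b3⊕b6⊕b7⊕b10⊕b11⊕b14⊕b15 = 0⊕1⊕1⊕1⊕0⊕0⊕0⊕1 = 0
s4: b4⊕b5⊕b6⊕b7⊕b12⊕b13⊕b14⊕b15 = 1⊕1⊕1⊕1⊕1⊕0⊕0⊕1 = 0
s8: b8⊕b9⊕b10⊕b11⊕b12⊕b13⊕b14⊕b15 = 0⊕0⊕0⊕0⊕1⊕0⊕0⊕1 = 0
Syndrome (s8...s1) = 0001 → position 1.

0001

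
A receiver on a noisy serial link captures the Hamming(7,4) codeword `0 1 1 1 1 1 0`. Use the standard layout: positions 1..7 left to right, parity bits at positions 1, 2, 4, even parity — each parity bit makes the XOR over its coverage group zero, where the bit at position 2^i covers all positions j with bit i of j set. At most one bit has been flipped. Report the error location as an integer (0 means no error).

s1: b1⊕b3⊕b5⊕b7 = 0⊕1⊕1⊕0 = 0
s2: b2⊕b3⊕b6⊕b7 = 1⊕1⊕1⊕0 = 1
s4: b4⊕b5⊕b6⊕b7 = 1⊕1⊕1⊕0 = 1
Syndrome (s4...s1) = 110 → position 6.

6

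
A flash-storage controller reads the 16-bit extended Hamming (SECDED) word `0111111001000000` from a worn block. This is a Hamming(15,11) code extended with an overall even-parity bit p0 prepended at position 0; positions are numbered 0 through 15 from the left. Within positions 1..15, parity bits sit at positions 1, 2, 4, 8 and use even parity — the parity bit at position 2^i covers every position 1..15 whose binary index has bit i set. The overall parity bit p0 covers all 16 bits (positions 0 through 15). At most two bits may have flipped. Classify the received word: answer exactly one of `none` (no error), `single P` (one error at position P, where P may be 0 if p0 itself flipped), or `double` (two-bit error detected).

single 14

s1: b1⊕b3⊕b5⊕b7⊕b9⊕b11⊕b13⊕b15 = 1⊕1⊕1⊕0⊕1⊕0⊕0⊕0 = 0
s2: b2⊕b3⊕b6⊕b7⊕b10⊕b11⊕b14⊕b15 = 1⊕1⊕1⊕0⊕0⊕0⊕0⊕0 = 1
s4: b4⊕b5⊕b6⊕b7⊕b12⊕b13⊕b14⊕b15 = 1⊕1⊕1⊕0⊕0⊕0⊕0⊕0 = 1
s8: b8⊕b9⊕b10⊕b11⊕b12⊕b13⊕b14⊕b15 = 0⊕1⊕0⊕0⊕0⊕0⊕0⊕0 = 1
Syndrome (s8...s1) = 1110 → position 14.
Overall parity (XOR of all 16 bits, including p0): 0⊕1⊕1⊕1⊕1⊕1⊕1⊕0⊕0⊕1⊕0⊕0⊕0⊕0⊕0⊕0 = 1
Overall=1, syndrome position=14 → single-bit error at position 14.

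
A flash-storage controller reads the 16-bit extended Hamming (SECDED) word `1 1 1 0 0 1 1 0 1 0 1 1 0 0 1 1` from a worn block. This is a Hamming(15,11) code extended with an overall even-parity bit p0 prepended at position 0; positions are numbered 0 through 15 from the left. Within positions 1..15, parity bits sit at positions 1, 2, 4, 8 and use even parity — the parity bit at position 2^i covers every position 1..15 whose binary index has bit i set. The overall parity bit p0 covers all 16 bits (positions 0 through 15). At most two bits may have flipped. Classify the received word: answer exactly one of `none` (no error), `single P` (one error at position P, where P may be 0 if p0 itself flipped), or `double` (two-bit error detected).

s1: b1⊕b3⊕b5⊕b7⊕b9⊕b11⊕b13⊕b15 = 1⊕0⊕1⊕0⊕0⊕1⊕0⊕1 = 0
s2: b2⊕b3⊕b6⊕b7⊕b10⊕b11⊕b14⊕b15 = 1⊕0⊕1⊕0⊕1⊕1⊕1⊕1 = 0
s4: b4⊕b5⊕b6⊕b7⊕b12⊕b13⊕b14⊕b15 = 0⊕1⊕1⊕0⊕0⊕0⊕1⊕1 = 0
s8: b8⊕b9⊕b10⊕b11⊕b12⊕b13⊕b14⊕b15 = 1⊕0⊕1⊕1⊕0⊕0⊕1⊕1 = 1
Syndrome (s8...s1) = 1000 → position 8.
Overall parity (XOR of all 16 bits, including p0): 1⊕1⊕1⊕0⊕0⊕1⊕1⊕0⊕1⊕0⊕1⊕1⊕0⊕0⊕1⊕1 = 0
Overall=0, syndrome position=8 → double-bit error detected (uncorrectable).

double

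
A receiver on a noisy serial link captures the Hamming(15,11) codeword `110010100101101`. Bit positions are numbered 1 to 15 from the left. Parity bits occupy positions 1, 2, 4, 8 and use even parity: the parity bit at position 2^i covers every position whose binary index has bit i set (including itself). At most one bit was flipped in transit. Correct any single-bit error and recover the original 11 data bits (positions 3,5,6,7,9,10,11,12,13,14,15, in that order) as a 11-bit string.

00010101101

s1: b1⊕b3⊕b5⊕b7⊕b9⊕b11⊕b13⊕b15 = 1⊕0⊕1⊕1⊕0⊕0⊕1⊕1 = 1
s2: b2⊕b3⊕b6⊕b7⊕b10⊕b11⊕b14⊕b15 = 1⊕0⊕0⊕1⊕1⊕0⊕0⊕1 = 0
s4: b4⊕b5⊕b6⊕b7⊕b12⊕b13⊕b14⊕b15 = 0⊕1⊕0⊕1⊕1⊕1⊕0⊕1 = 1
s8: b8⊕b9⊕b10⊕b11⊕b12⊕b13⊕b14⊕b15 = 0⊕0⊕1⊕0⊕1⊕1⊕0⊕1 = 0
Syndrome (s8...s1) = 0101 → position 5.
Flip bit 5: corrected codeword = 110000100101101
Data bits at positions 3,5,6,7,9,10,11,12,13,14,15: 00010101101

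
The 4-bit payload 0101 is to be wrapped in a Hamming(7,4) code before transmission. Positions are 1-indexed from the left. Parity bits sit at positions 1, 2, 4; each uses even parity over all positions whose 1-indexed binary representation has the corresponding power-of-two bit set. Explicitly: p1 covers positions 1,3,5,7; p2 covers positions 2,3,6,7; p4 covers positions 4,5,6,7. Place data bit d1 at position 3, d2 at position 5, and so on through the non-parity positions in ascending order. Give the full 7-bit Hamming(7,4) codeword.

0100101

Place data bits at non-power-of-two positions: b3=0, b5=1, b6=0, b7=1.
p1 = XOR of data positions {3,5,7} = 0⊕1⊕1 = 0
p2 = XOR of data positions {3,6,7} = 0⊕0⊕1 = 1
p4 = XOR of data positions {5,6,7} = 1⊕0⊕1 = 0
Codeword b1..b7 = 0100101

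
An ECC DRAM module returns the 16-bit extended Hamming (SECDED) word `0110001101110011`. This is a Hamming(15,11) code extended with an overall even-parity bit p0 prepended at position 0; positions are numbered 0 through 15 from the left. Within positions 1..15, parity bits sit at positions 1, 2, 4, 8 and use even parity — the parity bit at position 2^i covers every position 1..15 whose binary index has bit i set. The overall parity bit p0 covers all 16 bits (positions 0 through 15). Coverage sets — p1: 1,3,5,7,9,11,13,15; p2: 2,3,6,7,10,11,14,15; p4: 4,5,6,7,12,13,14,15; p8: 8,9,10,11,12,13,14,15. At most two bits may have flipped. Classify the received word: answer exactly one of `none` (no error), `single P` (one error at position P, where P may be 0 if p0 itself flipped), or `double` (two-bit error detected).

s1: b1⊕b3⊕b5⊕b7⊕b9⊕b11⊕b13⊕b15 = 1⊕0⊕0⊕1⊕1⊕1⊕0⊕1 = 1
s2: b2⊕b3⊕b6⊕b7⊕b10⊕b11⊕b14⊕b15 = 1⊕0⊕1⊕1⊕1⊕1⊕1⊕1 = 1
s4: b4⊕b5⊕b6⊕b7⊕b12⊕b13⊕b14⊕b15 = 0⊕0⊕1⊕1⊕0⊕0⊕1⊕1 = 0
s8: b8⊕b9⊕b10⊕b11⊕b12⊕b13⊕b14⊕b15 = 0⊕1⊕1⊕1⊕0⊕0⊕1⊕1 = 1
Syndrome (s8...s1) = 1011 → position 11.
Overall parity (XOR of all 16 bits, including p0): 0⊕1⊕1⊕0⊕0⊕0⊕1⊕1⊕0⊕1⊕1⊕1⊕0⊕0⊕1⊕1 = 1
Overall=1, syndrome position=11 → single-bit error at position 11.

single 11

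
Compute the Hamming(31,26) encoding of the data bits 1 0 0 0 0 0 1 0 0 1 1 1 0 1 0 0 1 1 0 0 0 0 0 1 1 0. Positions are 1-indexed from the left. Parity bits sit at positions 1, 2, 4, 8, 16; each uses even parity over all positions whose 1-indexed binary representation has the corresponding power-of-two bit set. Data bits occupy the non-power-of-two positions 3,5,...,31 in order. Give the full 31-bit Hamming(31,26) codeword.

Place data bits at non-power-of-two positions: b3=1, b5=0, b6=0, b7=0, b9=0, b10=0, b11=1, b12=0, b13=0, b14=1, b15=1, b17=1, b18=0, b19=1, b20=0, b21=0, b22=1, b23=1, b24=0, b25=0, b26=0, b27=0, b28=0, b29=1, b30=1, b31=0.
p1 = XOR of data positions {3,5,7,9,11,13,15,17,19,21,23,25,27,29,31} = 1⊕0⊕0⊕0⊕1⊕0⊕1⊕1⊕1⊕0⊕1⊕0⊕0⊕1⊕0 = 1
p2 = XOR of data positions {3,6,7,10,11,14,15,18,19,22,23,26,27,30,31} = 1⊕0⊕0⊕0⊕1⊕1⊕1⊕0⊕1⊕1⊕1⊕0⊕0⊕1⊕0 = 0
p4 = XOR of data positions {5,6,7,12,13,14,15,20,21,22,23,28,29,30,31} = 0⊕0⊕0⊕0⊕0⊕1⊕1⊕0⊕0⊕1⊕1⊕0⊕1⊕1⊕0 = 0
p8 = XOR of data positions {9,10,11,12,13,14,15,24,25,26,27,28,29,30,31} = 0⊕0⊕1⊕0⊕0⊕1⊕1⊕0⊕0⊕0⊕0⊕0⊕1⊕1⊕0 = 1
p16 = XOR of data positions {17,18,19,20,21,22,23,24,25,26,27,28,29,30,31} = 1⊕0⊕1⊕0⊕0⊕1⊕1⊕0⊕0⊕0⊕0⊕0⊕1⊕1⊕0 = 0
Codeword b1..b31 = 1010000100100110101001100000110

1010000100100110101001100000110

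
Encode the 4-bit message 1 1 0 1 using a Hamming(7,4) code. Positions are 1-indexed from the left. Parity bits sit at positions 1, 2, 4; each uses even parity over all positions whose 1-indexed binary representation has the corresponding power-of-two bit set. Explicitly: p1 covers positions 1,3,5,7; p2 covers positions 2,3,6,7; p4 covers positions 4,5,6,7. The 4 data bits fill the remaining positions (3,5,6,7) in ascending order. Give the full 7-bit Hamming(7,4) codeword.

Place data bits at non-power-of-two positions: b3=1, b5=1, b6=0, b7=1.
p1 = XOR of data positions {3,5,7} = 1⊕1⊕1 = 1
p2 = XOR of data positions {3,6,7} = 1⊕0⊕1 = 0
p4 = XOR of data positions {5,6,7} = 1⊕0⊕1 = 0
Codeword b1..b7 = 1010101

1010101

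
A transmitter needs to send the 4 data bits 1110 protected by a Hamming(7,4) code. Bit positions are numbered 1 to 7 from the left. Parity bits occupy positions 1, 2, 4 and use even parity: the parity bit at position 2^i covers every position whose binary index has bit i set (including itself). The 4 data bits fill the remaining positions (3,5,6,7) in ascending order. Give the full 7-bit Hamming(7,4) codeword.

0010110

Place data bits at non-power-of-two positions: b3=1, b5=1, b6=1, b7=0.
p1 = XOR of data positions {3,5,7} = 1⊕1⊕0 = 0
p2 = XOR of data positions {3,6,7} = 1⊕1⊕0 = 0
p4 = XOR of data positions {5,6,7} = 1⊕1⊕0 = 0
Codeword b1..b7 = 0010110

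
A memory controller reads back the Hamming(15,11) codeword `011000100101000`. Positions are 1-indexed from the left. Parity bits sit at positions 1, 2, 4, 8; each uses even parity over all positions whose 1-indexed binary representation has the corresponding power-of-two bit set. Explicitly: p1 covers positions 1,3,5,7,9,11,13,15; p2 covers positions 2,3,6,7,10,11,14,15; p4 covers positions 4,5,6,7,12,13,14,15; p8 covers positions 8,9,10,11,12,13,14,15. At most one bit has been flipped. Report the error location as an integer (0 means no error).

s1: b1⊕b3⊕b5⊕b7⊕b9⊕b11⊕b13⊕b15 = 0⊕1⊕0⊕1⊕0⊕0⊕0⊕0 = 0
s2: b2⊕b3⊕b6⊕b7⊕b10⊕b11⊕b14⊕b15 = 1⊕1⊕0⊕1⊕1⊕0⊕0⊕0 = 0
s4: b4⊕b5⊕b6⊕b7⊕b12⊕b13⊕b14⊕b15 = 0⊕0⊕0⊕1⊕1⊕0⊕0⊕0 = 0
s8: b8⊕b9⊕b10⊕b11⊕b12⊕b13⊕b14⊕b15 = 0⊕0⊕1⊕0⊕1⊕0⊕0⊕0 = 0
Syndrome (s8...s1) = 0000 → position 0 (no error).

0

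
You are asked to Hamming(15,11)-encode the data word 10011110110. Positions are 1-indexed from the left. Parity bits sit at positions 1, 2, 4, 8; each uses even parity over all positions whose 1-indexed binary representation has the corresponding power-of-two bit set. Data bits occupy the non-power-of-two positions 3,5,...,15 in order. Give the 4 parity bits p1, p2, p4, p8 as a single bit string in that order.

Place data bits at non-power-of-two positions: b3=1, b5=0, b6=0, b7=1, b9=1, b10=1, b11=1, b12=0, b13=1, b14=1, b15=0.
p1 = XOR of data positions {3,5,7,9,11,13,15} = 1⊕0⊕1⊕1⊕1⊕1⊕0 = 1
p2 = XOR of data positions {3,6,7,10,11,14,15} = 1⊕0⊕1⊕1⊕1⊕1⊕0 = 1
p4 = XOR of data positions {5,6,7,12,13,14,15} = 0⊕0⊕1⊕0⊕1⊕1⊕0 = 1
p8 = XOR of data positions {9,10,11,12,13,14,15} = 1⊕1⊕1⊕0⊕1⊕1⊕0 = 1
Parity bits p1,p2,p4,p8 = 1111

1111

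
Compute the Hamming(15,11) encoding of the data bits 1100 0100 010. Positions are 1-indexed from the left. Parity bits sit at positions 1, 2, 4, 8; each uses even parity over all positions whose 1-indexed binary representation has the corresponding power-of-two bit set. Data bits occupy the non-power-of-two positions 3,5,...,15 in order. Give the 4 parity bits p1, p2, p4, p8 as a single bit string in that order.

Place data bits at non-power-of-two positions: b3=1, b5=1, b6=0, b7=0, b9=0, b10=1, b11=0, b12=0, b13=0, b14=1, b15=0.
p1 = XOR of data positions {3,5,7,9,11,13,15} = 1⊕1⊕0⊕0⊕0⊕0⊕0 = 0
p2 = XOR of data positions {3,6,7,10,11,14,15} = 1⊕0⊕0⊕1⊕0⊕1⊕0 = 1
p4 = XOR of data positions {5,6,7,12,13,14,15} = 1⊕0⊕0⊕0⊕0⊕1⊕0 = 0
p8 = XOR of data positions {9,10,11,12,13,14,15} = 0⊕1⊕0⊕0⊕0⊕1⊕0 = 0
Parity bits p1,p2,p4,p8 = 0100

0100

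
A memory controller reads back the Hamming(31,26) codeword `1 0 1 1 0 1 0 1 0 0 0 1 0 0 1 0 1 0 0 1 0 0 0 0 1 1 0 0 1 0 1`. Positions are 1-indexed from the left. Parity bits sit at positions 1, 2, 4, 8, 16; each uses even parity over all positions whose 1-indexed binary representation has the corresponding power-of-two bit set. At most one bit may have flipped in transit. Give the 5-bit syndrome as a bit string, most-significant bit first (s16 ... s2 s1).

s1: b1⊕b3⊕b5⊕b7⊕b9⊕b11⊕b13⊕b15⊕b17⊕b19⊕b21⊕b23⊕b25⊕b27⊕b29⊕b31 = 1⊕1⊕0⊕0⊕0⊕0⊕0⊕1⊕1⊕0⊕0⊕0⊕1⊕0⊕1⊕1 = 1
s2: b2⊕b3⊕b6⊕b7⊕b10⊕b11⊕b14⊕b15⊕b18⊕b19⊕b22⊕b23⊕b26⊕b27⊕b30⊕b31 = 0⊕1⊕1⊕0⊕0⊕0⊕0⊕1⊕0⊕0⊕0⊕0⊕1⊕0⊕0⊕1 = 1
s4: b4⊕b5⊕b6⊕b7⊕b12⊕b13⊕b14⊕b15⊕b20⊕b21⊕b22⊕b23⊕b28⊕b29⊕b30⊕b31 = 1⊕0⊕1⊕0⊕1⊕0⊕0⊕1⊕1⊕0⊕0⊕0⊕0⊕1⊕0⊕1 = 1
s8: b8⊕b9⊕b10⊕b11⊕b12⊕b13⊕b14⊕b15⊕b24⊕b25⊕b26⊕b27⊕b28⊕b29⊕b30⊕b31 = 1⊕0⊕0⊕0⊕1⊕0⊕0⊕1⊕0⊕1⊕1⊕0⊕0⊕1⊕0⊕1 = 1
s16: b16⊕b17⊕b18⊕b19⊕b20⊕b21⊕b22⊕b23⊕b24⊕b25⊕b26⊕b27⊕b28⊕b29⊕b30⊕b31 = 0⊕1⊕0⊕0⊕1⊕0⊕0⊕0⊕0⊕1⊕1⊕0⊕0⊕1⊕0⊕1 = 0
Syndrome (s16...s1) = 01111 → position 15.

01111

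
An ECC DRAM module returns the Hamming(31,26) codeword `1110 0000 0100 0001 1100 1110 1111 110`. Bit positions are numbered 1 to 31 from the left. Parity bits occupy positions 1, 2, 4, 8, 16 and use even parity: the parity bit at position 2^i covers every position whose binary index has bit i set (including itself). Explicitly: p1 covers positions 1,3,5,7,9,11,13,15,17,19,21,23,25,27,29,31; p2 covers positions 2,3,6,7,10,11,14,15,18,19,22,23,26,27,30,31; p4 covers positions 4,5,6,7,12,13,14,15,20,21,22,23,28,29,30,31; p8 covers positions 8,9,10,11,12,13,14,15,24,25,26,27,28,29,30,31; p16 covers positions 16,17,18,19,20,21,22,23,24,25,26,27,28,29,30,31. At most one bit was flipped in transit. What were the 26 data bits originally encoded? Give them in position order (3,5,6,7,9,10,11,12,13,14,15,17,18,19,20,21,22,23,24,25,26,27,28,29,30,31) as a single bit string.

10000000000110011101111110

s1: b1⊕b3⊕b5⊕b7⊕b9⊕b11⊕b13⊕b15⊕b17⊕b19⊕b21⊕b23⊕b25⊕b27⊕b29⊕b31 = 1⊕1⊕0⊕0⊕0⊕0⊕0⊕0⊕1⊕0⊕1⊕1⊕1⊕1⊕1⊕0 = 0
s2: b2⊕b3⊕b6⊕b7⊕b10⊕b11⊕b14⊕b15⊕b18⊕b19⊕b22⊕b23⊕b26⊕b27⊕b30⊕b31 = 1⊕1⊕0⊕0⊕1⊕0⊕0⊕0⊕1⊕0⊕1⊕1⊕1⊕1⊕1⊕0 = 1
s4: b4⊕b5⊕b6⊕b7⊕b12⊕b13⊕b14⊕b15⊕b20⊕b21⊕b22⊕b23⊕b28⊕b29⊕b30⊕b31 = 0⊕0⊕0⊕0⊕0⊕0⊕0⊕0⊕0⊕1⊕1⊕1⊕1⊕1⊕1⊕0 = 0
s8: b8⊕b9⊕b10⊕b11⊕b12⊕b13⊕b14⊕b15⊕b24⊕b25⊕b26⊕b27⊕b28⊕b29⊕b30⊕b31 = 0⊕0⊕1⊕0⊕0⊕0⊕0⊕0⊕0⊕1⊕1⊕1⊕1⊕1⊕1⊕0 = 1
s16: b16⊕b17⊕b18⊕b19⊕b20⊕b21⊕b22⊕b23⊕b24⊕b25⊕b26⊕b27⊕b28⊕b29⊕b30⊕b31 = 1⊕1⊕1⊕0⊕0⊕1⊕1⊕1⊕0⊕1⊕1⊕1⊕1⊕1⊕1⊕0 = 0
Syndrome (s16...s1) = 01010 → position 10.
Flip bit 10: corrected codeword = 1110000000000001110011101111110
Data bits at positions 3,5,6,7,9,10,11,12,13,14,15,17,18,19,20,21,22,23,24,25,26,27,28,29,30,31: 10000000000110011101111110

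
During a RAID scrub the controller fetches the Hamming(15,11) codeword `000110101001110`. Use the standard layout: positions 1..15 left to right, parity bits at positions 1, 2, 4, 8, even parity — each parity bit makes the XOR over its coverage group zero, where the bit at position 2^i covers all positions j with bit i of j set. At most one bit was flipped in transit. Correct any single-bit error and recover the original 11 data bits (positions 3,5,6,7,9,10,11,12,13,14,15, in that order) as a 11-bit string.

s1: b1⊕b3⊕b5⊕b7⊕b9⊕b11⊕b13⊕b15 = 0⊕0⊕1⊕1⊕1⊕0⊕1⊕0 = 0
s2: b2⊕b3⊕b6⊕b7⊕b10⊕b11⊕b14⊕b15 = 0⊕0⊕0⊕1⊕0⊕0⊕1⊕0 = 0
s4: b4⊕b5⊕b6⊕b7⊕b12⊕b13⊕b14⊕b15 = 1⊕1⊕0⊕1⊕1⊕1⊕1⊕0 = 0
s8: b8⊕b9⊕b10⊕b11⊕b12⊕b13⊕b14⊕b15 = 0⊕1⊕0⊕0⊕1⊕1⊕1⊕0 = 0
Syndrome (s8...s1) = 0000 → position 0 (no error).
No correction needed.
Data bits at positions 3,5,6,7,9,10,11,12,13,14,15: 01011001110

01011001110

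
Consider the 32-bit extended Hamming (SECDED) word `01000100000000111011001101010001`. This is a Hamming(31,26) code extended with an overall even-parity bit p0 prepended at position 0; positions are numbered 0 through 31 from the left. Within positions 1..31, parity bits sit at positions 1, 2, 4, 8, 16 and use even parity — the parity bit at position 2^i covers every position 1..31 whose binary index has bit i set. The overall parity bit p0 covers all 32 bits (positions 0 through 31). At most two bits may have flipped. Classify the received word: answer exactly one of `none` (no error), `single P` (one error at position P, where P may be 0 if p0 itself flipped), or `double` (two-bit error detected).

s1: b1⊕b3⊕b5⊕b7⊕b9⊕b11⊕b13⊕b15⊕b17⊕b19⊕b21⊕b23⊕b25⊕b27⊕b29⊕b31 = 1⊕0⊕1⊕0⊕0⊕0⊕0⊕1⊕0⊕1⊕0⊕1⊕1⊕1⊕0⊕1 = 0
s2: b2⊕b3⊕b6⊕b7⊕b10⊕b11⊕b14⊕b15⊕b18⊕b19⊕b22⊕b23⊕b26⊕b27⊕b30⊕b31 = 0⊕0⊕0⊕0⊕0⊕0⊕1⊕1⊕1⊕1⊕1⊕1⊕0⊕1⊕0⊕1 = 0
s4: b4⊕b5⊕b6⊕b7⊕b12⊕b13⊕b14⊕b15⊕b20⊕b21⊕b22⊕b23⊕b28⊕b29⊕b30⊕b31 = 0⊕1⊕0⊕0⊕0⊕0⊕1⊕1⊕0⊕0⊕1⊕1⊕0⊕0⊕0⊕1 = 0
s8: b8⊕b9⊕b10⊕b11⊕b12⊕b13⊕b14⊕b15⊕b24⊕b25⊕b26⊕b27⊕b28⊕b29⊕b30⊕b31 = 0⊕0⊕0⊕0⊕0⊕0⊕1⊕1⊕0⊕1⊕0⊕1⊕0⊕0⊕0⊕1 = 1
s16: b16⊕b17⊕b18⊕b19⊕b20⊕b21⊕b22⊕b23⊕b24⊕b25⊕b26⊕b27⊕b28⊕b29⊕b30⊕b31 = 1⊕0⊕1⊕1⊕0⊕0⊕1⊕1⊕0⊕1⊕0⊕1⊕0⊕0⊕0⊕1 = 0
Syndrome (s16...s1) = 01000 → position 8.
Overall parity (XOR of all 32 bits, including p0): 0⊕1⊕0⊕0⊕0⊕1⊕0⊕0⊕0⊕0⊕0⊕0⊕0⊕0⊕1⊕1⊕1⊕0⊕1⊕1⊕0⊕0⊕1⊕1⊕0⊕1⊕0⊕1⊕0⊕0⊕0⊕1 = 0
Overall=0, syndrome position=8 → double-bit error detected (uncorrectable).

double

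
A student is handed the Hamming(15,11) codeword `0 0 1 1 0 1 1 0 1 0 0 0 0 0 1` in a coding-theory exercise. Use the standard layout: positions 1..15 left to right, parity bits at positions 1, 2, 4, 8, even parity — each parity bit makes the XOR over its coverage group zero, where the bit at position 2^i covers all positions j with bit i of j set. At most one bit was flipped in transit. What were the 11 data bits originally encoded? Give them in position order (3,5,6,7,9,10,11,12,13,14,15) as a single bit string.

10111000001

s1: b1⊕b3⊕b5⊕b7⊕b9⊕b11⊕b13⊕b15 = 0⊕1⊕0⊕1⊕1⊕0⊕0⊕1 = 0
s2: b2⊕b3⊕b6⊕b7⊕b10⊕b11⊕b14⊕b15 = 0⊕1⊕1⊕1⊕0⊕0⊕0⊕1 = 0
s4: b4⊕b5⊕b6⊕b7⊕b12⊕b13⊕b14⊕b15 = 1⊕0⊕1⊕1⊕0⊕0⊕0⊕1 = 0
s8: b8⊕b9⊕b10⊕b11⊕b12⊕b13⊕b14⊕b15 = 0⊕1⊕0⊕0⊕0⊕0⊕0⊕1 = 0
Syndrome (s8...s1) = 0000 → position 0 (no error).
No correction needed.
Data bits at positions 3,5,6,7,9,10,11,12,13,14,15: 10111000001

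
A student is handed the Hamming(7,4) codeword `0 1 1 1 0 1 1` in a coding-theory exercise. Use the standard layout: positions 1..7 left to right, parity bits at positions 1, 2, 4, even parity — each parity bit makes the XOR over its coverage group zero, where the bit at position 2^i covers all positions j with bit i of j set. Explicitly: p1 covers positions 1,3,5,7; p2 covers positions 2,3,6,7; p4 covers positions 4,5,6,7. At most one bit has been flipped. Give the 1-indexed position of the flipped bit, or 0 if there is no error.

s1: b1⊕b3⊕b5⊕b7 = 0⊕1⊕0⊕1 = 0
s2: b2⊕b3⊕b6⊕b7 = 1⊕1⊕1⊕1 = 0
s4: b4⊕b5⊕b6⊕b7 = 1⊕0⊕1⊕1 = 1
Syndrome (s4...s1) = 100 → position 4.

4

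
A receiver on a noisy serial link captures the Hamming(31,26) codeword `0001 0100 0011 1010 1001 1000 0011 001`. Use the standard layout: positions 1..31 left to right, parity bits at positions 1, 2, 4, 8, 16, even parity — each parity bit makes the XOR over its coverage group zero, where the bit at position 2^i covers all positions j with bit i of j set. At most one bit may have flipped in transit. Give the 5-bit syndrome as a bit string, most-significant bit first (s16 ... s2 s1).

s1: b1⊕b3⊕b5⊕b7⊕b9⊕b11⊕b13⊕b15⊕b17⊕b19⊕b21⊕b23⊕b25⊕b27⊕b29⊕b31 = 0⊕0⊕0⊕0⊕0⊕1⊕1⊕1⊕1⊕0⊕1⊕0⊕0⊕1⊕0⊕1 = 1
s2: b2⊕b3⊕b6⊕b7⊕b10⊕b11⊕b14⊕b15⊕b18⊕b19⊕b22⊕b23⊕b26⊕b27⊕b30⊕b31 = 0⊕0⊕1⊕0⊕0⊕1⊕0⊕1⊕0⊕0⊕0⊕0⊕0⊕1⊕0⊕1 = 1
s4: b4⊕b5⊕b6⊕b7⊕b12⊕b13⊕b14⊕b15⊕b20⊕b21⊕b22⊕b23⊕b28⊕b29⊕b30⊕b31 = 1⊕0⊕1⊕0⊕1⊕1⊕0⊕1⊕1⊕1⊕0⊕0⊕1⊕0⊕0⊕1 = 1
s8: b8⊕b9⊕b10⊕b11⊕b12⊕b13⊕b14⊕b15⊕b24⊕b25⊕b26⊕b27⊕b28⊕b29⊕b30⊕b31 = 0⊕0⊕0⊕1⊕1⊕1⊕0⊕1⊕0⊕0⊕0⊕1⊕1⊕0⊕0⊕1 = 1
s16: b16⊕b17⊕b18⊕b19⊕b20⊕b21⊕b22⊕b23⊕b24⊕b25⊕b26⊕b27⊕b28⊕b29⊕b30⊕b31 = 0⊕1⊕0⊕0⊕1⊕1⊕0⊕0⊕0⊕0⊕0⊕1⊕1⊕0⊕0⊕1 = 0
Syndrome (s16...s1) = 01111 → position 15.

01111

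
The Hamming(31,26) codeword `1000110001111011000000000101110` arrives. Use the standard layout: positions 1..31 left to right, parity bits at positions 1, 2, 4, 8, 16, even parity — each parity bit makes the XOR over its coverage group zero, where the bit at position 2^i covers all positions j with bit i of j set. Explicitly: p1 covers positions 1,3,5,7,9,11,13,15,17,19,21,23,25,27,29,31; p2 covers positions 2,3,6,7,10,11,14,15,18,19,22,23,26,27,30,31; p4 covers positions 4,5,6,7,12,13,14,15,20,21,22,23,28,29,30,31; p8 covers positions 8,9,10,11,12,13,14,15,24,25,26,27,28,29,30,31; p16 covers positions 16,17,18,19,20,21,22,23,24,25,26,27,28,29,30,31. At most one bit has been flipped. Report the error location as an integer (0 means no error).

s1: b1⊕b3⊕b5⊕b7⊕b9⊕b11⊕b13⊕b15⊕b17⊕b19⊕b21⊕b23⊕b25⊕b27⊕b29⊕b31 = 1⊕0⊕1⊕0⊕0⊕1⊕1⊕1⊕0⊕0⊕0⊕0⊕0⊕0⊕1⊕0 = 0
s2: b2⊕b3⊕b6⊕b7⊕b10⊕b11⊕b14⊕b15⊕b18⊕b19⊕b22⊕b23⊕b26⊕b27⊕b30⊕b31 = 0⊕0⊕1⊕0⊕1⊕1⊕0⊕1⊕0⊕0⊕0⊕0⊕1⊕0⊕1⊕0 = 0
s4: b4⊕b5⊕b6⊕b7⊕b12⊕b13⊕b14⊕b15⊕b20⊕b21⊕b22⊕b23⊕b28⊕b29⊕b30⊕b31 = 0⊕1⊕1⊕0⊕1⊕1⊕0⊕1⊕0⊕0⊕0⊕0⊕1⊕1⊕1⊕0 = 0
s8: b8⊕b9⊕b10⊕b11⊕b12⊕b13⊕b14⊕b15⊕b24⊕b25⊕b26⊕b27⊕b28⊕b29⊕b30⊕b31 = 0⊕0⊕1⊕1⊕1⊕1⊕0⊕1⊕0⊕0⊕1⊕0⊕1⊕1⊕1⊕0 = 1
s16: b16⊕b17⊕b18⊕b19⊕b20⊕b21⊕b22⊕b23⊕b24⊕b25⊕b26⊕b27⊕b28⊕b29⊕b30⊕b31 = 1⊕0⊕0⊕0⊕0⊕0⊕0⊕0⊕0⊕0⊕1⊕0⊕1⊕1⊕1⊕0 = 1
Syndrome (s16...s1) = 11000 → position 24.

24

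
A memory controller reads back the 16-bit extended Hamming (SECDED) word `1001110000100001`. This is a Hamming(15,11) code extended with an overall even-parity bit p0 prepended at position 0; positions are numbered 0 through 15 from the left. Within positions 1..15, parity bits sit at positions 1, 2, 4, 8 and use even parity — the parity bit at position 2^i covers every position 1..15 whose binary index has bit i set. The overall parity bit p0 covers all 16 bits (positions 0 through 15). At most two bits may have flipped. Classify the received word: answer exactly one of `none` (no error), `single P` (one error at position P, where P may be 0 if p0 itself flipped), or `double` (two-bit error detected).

s1: b1⊕b3⊕b5⊕b7⊕b9⊕b11⊕b13⊕b15 = 0⊕1⊕1⊕0⊕0⊕0⊕0⊕1 = 1
s2: b2⊕b3⊕b6⊕b7⊕b10⊕b11⊕b14⊕b15 = 0⊕1⊕0⊕0⊕1⊕0⊕0⊕1 = 1
s4: b4⊕b5⊕b6⊕b7⊕b12⊕b13⊕b14⊕b15 = 1⊕1⊕0⊕0⊕0⊕0⊕0⊕1 = 1
s8: b8⊕b9⊕b10⊕b11⊕b12⊕b13⊕b14⊕b15 = 0⊕0⊕1⊕0⊕0⊕0⊕0⊕1 = 0
Syndrome (s8...s1) = 0111 → position 7.
Overall parity (XOR of all 16 bits, including p0): 1⊕0⊕0⊕1⊕1⊕1⊕0⊕0⊕0⊕0⊕1⊕0⊕0⊕0⊕0⊕1 = 0
Overall=0, syndrome position=7 → double-bit error detected (uncorrectable).

double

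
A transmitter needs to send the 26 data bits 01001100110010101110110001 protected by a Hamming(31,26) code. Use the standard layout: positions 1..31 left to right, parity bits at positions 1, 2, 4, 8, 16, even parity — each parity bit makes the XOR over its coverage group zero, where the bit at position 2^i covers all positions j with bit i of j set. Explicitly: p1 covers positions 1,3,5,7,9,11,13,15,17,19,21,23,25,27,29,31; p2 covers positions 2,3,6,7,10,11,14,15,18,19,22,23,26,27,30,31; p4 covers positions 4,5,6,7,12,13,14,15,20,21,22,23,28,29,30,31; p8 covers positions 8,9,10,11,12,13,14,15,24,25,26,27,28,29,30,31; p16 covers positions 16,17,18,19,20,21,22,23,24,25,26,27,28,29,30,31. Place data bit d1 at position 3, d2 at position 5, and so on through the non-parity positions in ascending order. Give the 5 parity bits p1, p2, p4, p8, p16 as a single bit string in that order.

Place data bits at non-power-of-two positions: b3=0, b5=1, b6=0, b7=0, b9=1, b10=1, b11=0, b12=0, b13=1, b14=1, b15=0, b17=0, b18=1, b19=0, b20=1, b21=0, b22=1, b23=1, b24=1, b25=0, b26=1, b27=1, b28=0, b29=0, b30=0, b31=1.
p1 = XOR of data positions {3,5,7,9,11,13,15,17,19,21,23,25,27,29,31} = 0⊕1⊕0⊕1⊕0⊕1⊕0⊕0⊕0⊕0⊕1⊕0⊕1⊕0⊕1 = 0
p2 = XOR of data positions {3,6,7,10,11,14,15,18,19,22,23,26,27,30,31} = 0⊕0⊕0⊕1⊕0⊕1⊕0⊕1⊕0⊕1⊕1⊕1⊕1⊕0⊕1 = 0
p4 = XOR of data positions {5,6,7,12,13,14,15,20,21,22,23,28,29,30,31} = 1⊕0⊕0⊕0⊕1⊕1⊕0⊕1⊕0⊕1⊕1⊕0⊕0⊕0⊕1 = 1
p8 = XOR of data positions {9,10,11,12,13,14,15,24,25,26,27,28,29,30,31} = 1⊕1⊕0⊕0⊕1⊕1⊕0⊕1⊕0⊕1⊕1⊕0⊕0⊕0⊕1 = 0
p16 = XOR of data positions {17,18,19,20,21,22,23,24,25,26,27,28,29,30,31} = 0⊕1⊕0⊕1⊕0⊕1⊕1⊕1⊕0⊕1⊕1⊕0⊕0⊕0⊕1 = 0
Parity bits p1,p2,p4,p8,p16 = 00100

00100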